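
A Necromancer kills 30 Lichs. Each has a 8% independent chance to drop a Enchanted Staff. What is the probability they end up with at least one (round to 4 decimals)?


P(at least one) = 1 - P(none) = 1 - (1-p)^n
p = 8/100 = 0.08
1 - p = 0.92
(1 - p)^30 = 0.92^30 = 0.081966
P(at least one) = 1 - 0.081966 = 0.9180

0.9180


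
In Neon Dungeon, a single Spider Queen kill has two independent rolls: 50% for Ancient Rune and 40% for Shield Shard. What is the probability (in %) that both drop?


For independent events, P(both) = P(A) * P(B)
= 50% * 40%
= 2000 / 100 %
= 20.0%

20.0%


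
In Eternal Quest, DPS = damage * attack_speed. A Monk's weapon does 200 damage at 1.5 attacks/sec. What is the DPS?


DPS = damage * attack_speed
= 200 * 1.5
= 300.0

300.0 DPS


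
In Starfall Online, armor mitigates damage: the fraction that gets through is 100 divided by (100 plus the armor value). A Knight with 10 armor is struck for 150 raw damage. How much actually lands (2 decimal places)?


actual = 150 * 100 / (100 + 10)
= 150 * 100 / 110
= 15000 / 110
= 136.36

136.36 damage


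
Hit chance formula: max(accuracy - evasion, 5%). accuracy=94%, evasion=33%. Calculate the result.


accuracy - evasion = 94 - 33 = 61
Apply floor: max(61, 5) = 61
Hit chance = 61%

61%


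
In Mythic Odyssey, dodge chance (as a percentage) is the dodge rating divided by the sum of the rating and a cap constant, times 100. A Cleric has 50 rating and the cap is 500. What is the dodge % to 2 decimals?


dodge% = 50 / (50 + 500) * 100
= 50 / 550 * 100
= 0.090909 * 100
= 9.09%

9.09%


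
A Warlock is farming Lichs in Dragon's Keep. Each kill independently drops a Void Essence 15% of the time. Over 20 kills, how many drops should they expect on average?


Expected drops = kills * (drop_rate / 100)
= 20 * (15 / 100)
= 20 * 0.15
= 3.0

3.0 drops


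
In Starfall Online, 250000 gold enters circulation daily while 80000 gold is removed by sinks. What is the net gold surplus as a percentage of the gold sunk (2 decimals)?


Net gold = 250000 - 80000 = 170000
Inflation rate = net / sunk * 100 = 170000 / 80000 * 100
= 2.125 * 100
= 212.50%

212.50%


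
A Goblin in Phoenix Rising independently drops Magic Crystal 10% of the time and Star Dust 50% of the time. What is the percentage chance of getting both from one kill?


For independent events, P(both) = P(A) * P(B)
= 10% * 50%
= 500 / 100 %
= 5.0%

5.0%


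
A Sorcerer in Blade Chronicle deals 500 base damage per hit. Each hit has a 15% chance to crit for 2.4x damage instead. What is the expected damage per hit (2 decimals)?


E[dmg] = base * (1 + crit_chance * (crit_mult - 1))
cc as decimal = 15/100 = 0.15
cm - 1 = 2.4 - 1 = 1.4
Bonus factor = 0.15 * 1.4 = 0.21
Total multiplier = 1 + 0.21 = 1.21
Expected damage = 500 * 1.21 = 605.00

605.00 damage


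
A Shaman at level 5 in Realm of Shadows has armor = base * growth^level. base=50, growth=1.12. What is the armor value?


value = base * growth^level
= 50 * 1.12^5
= 50 * 1.762342
= 88.12

88.12 armor


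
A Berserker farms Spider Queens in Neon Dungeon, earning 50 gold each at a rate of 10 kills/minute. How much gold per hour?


Gold per minute = 50 * 10 = 500
Gold per hour = 500 * 60 = 30000

30000 gold/hour


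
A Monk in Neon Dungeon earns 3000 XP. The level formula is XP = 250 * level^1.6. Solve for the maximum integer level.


XP = 250 * level^1.6, so level = (XP / 250)^(1/1.6)
= (3000 / 250)^(1/1.6)
= 12.0^0.625
= 4.7259
Floor: level = 4

level 4


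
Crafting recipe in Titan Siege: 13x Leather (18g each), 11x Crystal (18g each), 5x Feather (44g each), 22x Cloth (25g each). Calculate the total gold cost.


Cost breakdown:
  Leather: 13 * 18 = 234
  Crystal: 11 * 18 = 198
  Feather: 5 * 44 = 220
  Cloth: 22 * 25 = 550
Total = 234 + 198 + 220 + 550 = 1202

1202 gold


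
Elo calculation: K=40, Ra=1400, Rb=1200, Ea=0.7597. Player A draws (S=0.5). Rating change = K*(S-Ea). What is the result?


Elo update: delta = K * (S - Ea), where S = 0.5 (draws)
S - Ea = 0.5 - 0.7597 = -0.2597
Rating change = 40 * -0.2597
= -10.39

-10.39 rating points


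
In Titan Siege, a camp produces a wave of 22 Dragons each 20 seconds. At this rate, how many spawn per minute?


Spawns per minute = count * (60 / interval)
= 22 * (60 / 20)
= 22 * 3.0
= 66.0

66.0 per minute


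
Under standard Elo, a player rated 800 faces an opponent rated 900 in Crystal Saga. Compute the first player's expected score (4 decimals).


Elo expected score: Ea = 1/(1 + 10^((Rb-Ra)/400))
Rb - Ra = 900 - 800 = 100
(Rb-Ra)/400 = 100/400 = 0.25
10^0.25 = 1.778279
Ea = 1/(1 + 1.778279) = 1/2.778279 = 0.3599

0.3599


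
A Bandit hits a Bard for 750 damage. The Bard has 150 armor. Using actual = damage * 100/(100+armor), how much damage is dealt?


actual = 750 * 100 / (100 + 150)
= 750 * 100 / 250
= 75000 / 250
= 300.00

300.00 damage


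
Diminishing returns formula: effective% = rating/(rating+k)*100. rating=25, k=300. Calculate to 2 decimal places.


effective% = rating / (rating + k) * 100
= 25 / (25 + 300) * 100
= 25 / 325 * 100
= 0.076923 * 100
= 7.69%

7.69%


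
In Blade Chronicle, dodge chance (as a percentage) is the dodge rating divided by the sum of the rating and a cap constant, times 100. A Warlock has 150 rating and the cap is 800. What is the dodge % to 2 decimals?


dodge% = 150 / (150 + 800) * 100
= 150 / 950 * 100
= 0.157895 * 100
= 15.79%

15.79%


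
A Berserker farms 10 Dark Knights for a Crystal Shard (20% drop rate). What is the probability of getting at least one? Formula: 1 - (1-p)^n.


P(at least one) = 1 - P(none) = 1 - (1-p)^n
p = 20/100 = 0.2
1 - p = 0.8
(1 - p)^10 = 0.8^10 = 0.107374
P(at least one) = 1 - 0.107374 = 0.8926

0.8926


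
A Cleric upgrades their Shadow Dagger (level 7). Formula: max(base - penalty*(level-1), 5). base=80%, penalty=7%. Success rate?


raw_rate = 80 - 7 * (7 - 1)
= 80 - 7 * 6
= 80 - 42
= 38
Apply floor: max(38, 5) = 38%

38%


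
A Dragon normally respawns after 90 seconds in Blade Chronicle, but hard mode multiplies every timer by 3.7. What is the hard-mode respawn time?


Respawn time = base * multiplier
= 90 * 3.7
= 333.0 seconds

333.0 seconds


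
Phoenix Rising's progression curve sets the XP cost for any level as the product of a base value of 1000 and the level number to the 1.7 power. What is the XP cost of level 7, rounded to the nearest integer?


XP = 1000 * level^1.7
Substitute level = 7:
XP = 1000 * 7^1.7
= 1000 * 27.3317
= 27332

27332 XP


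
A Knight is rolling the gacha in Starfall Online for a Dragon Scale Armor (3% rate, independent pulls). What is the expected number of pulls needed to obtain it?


Expected pulls for a geometric distribution = 1/p = 100 / rate%
= 100 / 3
= 33.33

33.33 pulls


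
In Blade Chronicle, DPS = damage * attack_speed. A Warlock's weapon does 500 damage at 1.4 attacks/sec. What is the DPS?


DPS = damage * attack_speed
= 500 * 1.4
= 700.0

700.0 DPS


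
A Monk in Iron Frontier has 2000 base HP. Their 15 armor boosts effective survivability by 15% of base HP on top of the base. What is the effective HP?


EHP = 2000 * (1 + 15/100)
= 2000 * (1 + 0.15)
= 2000 * 1.15
= 2300.0

2300.0 EHP


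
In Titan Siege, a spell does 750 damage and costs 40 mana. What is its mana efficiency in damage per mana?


Efficiency = damage / mana
= 750 / 40
= 18.75

18.75 dmg/mana


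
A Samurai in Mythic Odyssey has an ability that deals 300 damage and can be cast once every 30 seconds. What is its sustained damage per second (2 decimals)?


DPS = damage / cooldown
= 300 / 30
= 10.00

10.00 DPS


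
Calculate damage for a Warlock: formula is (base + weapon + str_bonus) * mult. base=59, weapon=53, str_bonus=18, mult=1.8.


Sum base + weapon + str = 59 + 53 + 18 = 130
Multiply by 1.8:
130 * 1.8 = 234.0

234.0 damage


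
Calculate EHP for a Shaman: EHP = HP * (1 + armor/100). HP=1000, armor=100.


EHP = 1000 * (1 + 100/100)
= 1000 * (1 + 1.0)
= 1000 * 2.0
= 2000.0

2000.0 EHP


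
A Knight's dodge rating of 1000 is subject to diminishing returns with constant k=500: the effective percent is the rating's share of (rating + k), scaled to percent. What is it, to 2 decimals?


effective% = rating / (rating + k) * 100
= 1000 / (1000 + 500) * 100
= 1000 / 1500 * 100
= 0.666667 * 100
= 66.67%

66.67%


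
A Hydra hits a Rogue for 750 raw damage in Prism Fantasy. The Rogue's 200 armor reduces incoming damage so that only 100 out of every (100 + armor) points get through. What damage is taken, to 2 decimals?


actual = 750 * 100 / (100 + 200)
= 750 * 100 / 300
= 75000 / 300
= 250.00

250.00 damage


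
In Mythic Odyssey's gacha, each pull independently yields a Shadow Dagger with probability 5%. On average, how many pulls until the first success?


Expected pulls for a geometric distribution = 1/p = 100 / rate%
= 100 / 5
= 20.0

20.0 pulls


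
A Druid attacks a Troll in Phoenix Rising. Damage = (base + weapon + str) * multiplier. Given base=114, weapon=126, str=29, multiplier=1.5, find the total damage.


Sum base + weapon + str = 114 + 126 + 29 = 269
Multiply by 1.5:
269 * 1.5 = 403.5

403.5 damage


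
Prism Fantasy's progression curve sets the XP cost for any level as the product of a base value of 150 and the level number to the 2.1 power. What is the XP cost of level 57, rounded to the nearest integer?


XP = 150 * level^2.1
Substitute level = 57:
XP = 150 * 57^2.1
= 150 * 4867.8501
= 730178

730178 XP


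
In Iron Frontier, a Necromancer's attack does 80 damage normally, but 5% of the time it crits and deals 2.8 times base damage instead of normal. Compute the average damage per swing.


E[dmg] = base * (1 + crit_chance * (crit_mult - 1))
cc as decimal = 5/100 = 0.05
cm - 1 = 2.8 - 1 = 1.8
Bonus factor = 0.05 * 1.8 = 0.09
Total multiplier = 1 + 0.09 = 1.09
Expected damage = 80 * 1.09 = 87.20

87.20 damage


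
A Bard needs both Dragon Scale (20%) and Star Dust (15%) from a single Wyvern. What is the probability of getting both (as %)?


For independent events, P(both) = P(A) * P(B)
= 20% * 15%
= 300 / 100 %
= 3.0%

3.0%


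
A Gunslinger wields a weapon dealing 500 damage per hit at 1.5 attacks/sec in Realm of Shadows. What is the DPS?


DPS = damage * attack_speed
= 500 * 1.5
= 750.0

750.0 DPS


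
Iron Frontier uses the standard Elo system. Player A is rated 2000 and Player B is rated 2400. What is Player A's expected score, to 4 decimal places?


Elo expected score: Ea = 1/(1 + 10^((Rb-Ra)/400))
Rb - Ra = 2400 - 2000 = 400
(Rb-Ra)/400 = 400/400 = 1.0
10^1.0 = 10.0
Ea = 1/(1 + 10.0) = 1/11.0 = 0.0909

0.0909


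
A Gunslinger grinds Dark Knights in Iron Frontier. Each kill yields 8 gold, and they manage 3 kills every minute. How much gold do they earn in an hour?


Gold per minute = 8 * 3 = 24
Gold per hour = 24 * 60 = 1440

1440 gold/hour


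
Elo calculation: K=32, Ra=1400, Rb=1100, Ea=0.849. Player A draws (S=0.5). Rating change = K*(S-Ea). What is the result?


Elo update: delta = K * (S - Ea), where S = 0.5 (draws)
S - Ea = 0.5 - 0.849 = -0.349
Rating change = 32 * -0.349
= -11.17

-11.17 rating points


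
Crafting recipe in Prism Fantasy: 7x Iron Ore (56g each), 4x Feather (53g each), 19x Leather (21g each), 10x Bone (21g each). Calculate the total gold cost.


Cost breakdown:
  Iron Ore: 7 * 56 = 392
  Feather: 4 * 53 = 212
  Leather: 19 * 21 = 399
  Bone: 10 * 21 = 210
Total = 392 + 212 + 399 + 210 = 1213

1213 gold


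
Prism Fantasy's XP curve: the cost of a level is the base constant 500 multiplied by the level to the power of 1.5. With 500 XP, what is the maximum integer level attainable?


XP = 500 * level^1.5, so level = (XP / 500)^(1/1.5)
= (500 / 500)^(1/1.5)
= 1.0^0.6667
= 1.0
Floor: level = 1

level 1


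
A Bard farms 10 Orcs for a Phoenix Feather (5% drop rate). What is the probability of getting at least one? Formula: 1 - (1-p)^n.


P(at least one) = 1 - P(none) = 1 - (1-p)^n
p = 5/100 = 0.05
1 - p = 0.95
(1 - p)^10 = 0.95^10 = 0.598737
P(at least one) = 1 - 0.598737 = 0.4013

0.4013


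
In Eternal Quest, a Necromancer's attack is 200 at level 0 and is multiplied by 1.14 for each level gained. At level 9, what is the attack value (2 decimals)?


value = base * growth^level
= 200 * 1.14^9
= 200 * 3.251949
= 650.39

650.39 attack


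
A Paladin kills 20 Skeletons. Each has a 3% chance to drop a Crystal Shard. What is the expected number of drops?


Expected drops = kills * (drop_rate / 100)
= 20 * (3 / 100)
= 20 * 0.03
= 0.6

0.6 drops


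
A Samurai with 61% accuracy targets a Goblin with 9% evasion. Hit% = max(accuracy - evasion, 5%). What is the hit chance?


accuracy - evasion = 61 - 9 = 52
Apply floor: max(52, 5) = 52
Hit chance = 52%

52%


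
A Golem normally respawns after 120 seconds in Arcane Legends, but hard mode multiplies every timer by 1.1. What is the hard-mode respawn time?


Respawn time = base * multiplier
= 120 * 1.1
= 132.0 seconds

132.0 seconds


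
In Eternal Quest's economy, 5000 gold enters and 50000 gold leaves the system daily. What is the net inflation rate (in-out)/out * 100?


Net gold = 5000 - 50000 = -45000
Inflation rate = net / sunk * 100 = -45000 / 50000 * 100
= -0.9 * 100
= -90.00%

-90.00%


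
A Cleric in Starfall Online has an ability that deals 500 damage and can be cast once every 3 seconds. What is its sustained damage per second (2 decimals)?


DPS = damage / cooldown
= 500 / 3
= 166.67

166.67 DPS


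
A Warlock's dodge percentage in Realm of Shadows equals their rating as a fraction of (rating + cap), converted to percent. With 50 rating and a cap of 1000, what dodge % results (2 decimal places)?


dodge% = 50 / (50 + 1000) * 100
= 50 / 1050 * 100
= 0.047619 * 100
= 4.76%

4.76%


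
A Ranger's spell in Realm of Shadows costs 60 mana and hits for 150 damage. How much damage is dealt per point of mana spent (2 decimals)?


Efficiency = damage / mana
= 150 / 60
= 2.50

2.50 dmg/mana


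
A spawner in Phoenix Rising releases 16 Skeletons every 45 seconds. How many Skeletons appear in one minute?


Spawns per minute = count * (60 / interval)
= 16 * (60 / 45)
= 16 * 1.3333
= 21.33

21.33 per minute


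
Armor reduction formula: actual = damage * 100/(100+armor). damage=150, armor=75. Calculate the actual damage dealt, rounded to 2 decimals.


actual = 150 * 100 / (100 + 75)
= 150 * 100 / 175
= 15000 / 175
= 85.71

85.71 damage


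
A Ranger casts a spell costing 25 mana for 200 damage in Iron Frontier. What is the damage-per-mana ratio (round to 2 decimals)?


Efficiency = damage / mana
= 200 / 25
= 8.00

8.00 dmg/mana


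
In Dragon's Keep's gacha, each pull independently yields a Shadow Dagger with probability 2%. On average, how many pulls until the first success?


Expected pulls for a geometric distribution = 1/p = 100 / rate%
= 100 / 2
= 50.0

50.0 pulls


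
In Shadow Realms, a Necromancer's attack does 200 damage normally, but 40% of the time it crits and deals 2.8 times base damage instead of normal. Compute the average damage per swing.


E[dmg] = base * (1 + crit_chance * (crit_mult - 1))
cc as decimal = 40/100 = 0.4
cm - 1 = 2.8 - 1 = 1.8
Bonus factor = 0.4 * 1.8 = 0.72
Total multiplier = 1 + 0.72 = 1.72
Expected damage = 200 * 1.72 = 344.00

344.00 damage


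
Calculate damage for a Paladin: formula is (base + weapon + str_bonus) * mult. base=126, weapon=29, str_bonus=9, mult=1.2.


Sum base + weapon + str = 126 + 29 + 9 = 164
Multiply by 1.2:
164 * 1.2 = 196.8

196.8 damage


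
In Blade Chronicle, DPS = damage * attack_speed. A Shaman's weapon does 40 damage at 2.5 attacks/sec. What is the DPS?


DPS = damage * attack_speed
= 40 * 2.5
= 100.0

100.0 DPS


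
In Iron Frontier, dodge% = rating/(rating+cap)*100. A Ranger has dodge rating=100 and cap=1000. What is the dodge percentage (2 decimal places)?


dodge% = 100 / (100 + 1000) * 100
= 100 / 1100 * 100
= 0.090909 * 100
= 9.09%

9.09%


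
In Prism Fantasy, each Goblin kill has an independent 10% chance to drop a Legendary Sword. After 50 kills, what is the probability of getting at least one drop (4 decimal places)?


P(at least one) = 1 - P(none) = 1 - (1-p)^n
p = 10/100 = 0.1
1 - p = 0.9
(1 - p)^50 = 0.9^50 = 0.005154
P(at least one) = 1 - 0.005154 = 0.9948

0.9948


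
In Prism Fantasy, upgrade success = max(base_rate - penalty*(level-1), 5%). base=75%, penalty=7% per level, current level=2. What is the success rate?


raw_rate = 75 - 7 * (2 - 1)
= 75 - 7 * 1
= 75 - 7
= 68
Apply floor: max(68, 5) = 68%

68%


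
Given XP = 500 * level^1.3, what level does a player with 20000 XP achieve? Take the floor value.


XP = 500 * level^1.3, so level = (XP / 500)^(1/1.3)
= (20000 / 500)^(1/1.3)
= 40.0^0.7692
= 17.0747
Floor: level = 17

level 17


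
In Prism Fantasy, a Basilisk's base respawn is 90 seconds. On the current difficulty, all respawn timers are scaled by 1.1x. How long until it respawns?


Respawn time = base * multiplier
= 90 * 1.1
= 99.0 seconds

99.0 seconds


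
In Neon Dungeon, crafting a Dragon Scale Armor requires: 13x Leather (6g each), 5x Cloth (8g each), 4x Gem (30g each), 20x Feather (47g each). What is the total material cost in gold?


Cost breakdown:
  Leather: 13 * 6 = 78
  Cloth: 5 * 8 = 40
  Gem: 4 * 30 = 120
  Feather: 20 * 47 = 940
Total = 78 + 40 + 120 + 940 = 1178

1178 gold


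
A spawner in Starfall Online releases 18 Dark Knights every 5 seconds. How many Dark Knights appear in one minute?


Spawns per minute = count * (60 / interval)
= 18 * (60 / 5)
= 18 * 12.0
= 216.0

216.0 per minute


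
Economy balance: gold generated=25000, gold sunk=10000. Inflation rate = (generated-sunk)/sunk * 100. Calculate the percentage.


Net gold = 25000 - 10000 = 15000
Inflation rate = net / sunk * 100 = 15000 / 10000 * 100
= 1.5 * 100
= 150.00%

150.00%


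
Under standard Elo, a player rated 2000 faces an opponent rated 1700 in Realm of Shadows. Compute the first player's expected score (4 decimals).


Elo expected score: Ea = 1/(1 + 10^((Rb-Ra)/400))
Rb - Ra = 1700 - 2000 = -300
(Rb-Ra)/400 = -300/400 = -0.75
10^-0.75 = 0.177828
Ea = 1/(1 + 0.177828) = 1/1.177828 = 0.8490

0.8490


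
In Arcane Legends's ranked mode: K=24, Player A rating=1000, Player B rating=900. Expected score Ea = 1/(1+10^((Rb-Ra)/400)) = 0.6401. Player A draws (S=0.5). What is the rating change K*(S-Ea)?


Elo update: delta = K * (S - Ea), where S = 0.5 (draws)
S - Ea = 0.5 - 0.6401 = -0.1401
Rating change = 24 * -0.1401
= -3.36

-3.36 rating points


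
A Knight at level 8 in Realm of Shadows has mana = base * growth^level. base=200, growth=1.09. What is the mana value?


value = base * growth^level
= 200 * 1.09^8
= 200 * 1.992563
= 398.51

398.51 mana


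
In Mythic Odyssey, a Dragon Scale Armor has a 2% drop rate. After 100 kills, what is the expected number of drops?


Expected drops = kills * (drop_rate / 100)
= 100 * (2 / 100)
= 100 * 0.02
= 2.0

2.0 drops


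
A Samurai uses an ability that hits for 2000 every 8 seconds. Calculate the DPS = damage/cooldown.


DPS = damage / cooldown
= 2000 / 8
= 250.00

250.00 DPS


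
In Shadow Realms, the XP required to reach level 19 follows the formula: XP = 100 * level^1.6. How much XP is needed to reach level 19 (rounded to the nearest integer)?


XP = 100 * level^1.6
Substitute level = 19:
XP = 100 * 19^1.6
= 100 * 111.1746
= 11117

11117 XP


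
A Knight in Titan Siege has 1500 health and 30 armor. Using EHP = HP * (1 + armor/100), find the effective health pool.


EHP = 1500 * (1 + 30/100)
= 1500 * (1 + 0.3)
= 1500 * 1.3
= 1950.0

1950.0 EHP


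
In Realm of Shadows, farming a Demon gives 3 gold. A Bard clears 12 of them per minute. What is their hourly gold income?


Gold per minute = 3 * 12 = 36
Gold per hour = 36 * 60 = 2160

2160 gold/hour


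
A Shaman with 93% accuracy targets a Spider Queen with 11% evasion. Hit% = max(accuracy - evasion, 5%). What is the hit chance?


accuracy - evasion = 93 - 11 = 82
Apply floor: max(82, 5) = 82
Hit chance = 82%

82%


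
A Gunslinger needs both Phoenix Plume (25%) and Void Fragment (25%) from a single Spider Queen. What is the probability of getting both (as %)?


For independent events, P(both) = P(A) * P(B)
= 25% * 25%
= 625 / 100 %
= 6.25%

6.25%


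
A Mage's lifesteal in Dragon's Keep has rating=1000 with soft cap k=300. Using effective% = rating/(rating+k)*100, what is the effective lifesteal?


effective% = rating / (rating + k) * 100
= 1000 / (1000 + 300) * 100
= 1000 / 1300 * 100
= 0.769231 * 100
= 76.92%

76.92%


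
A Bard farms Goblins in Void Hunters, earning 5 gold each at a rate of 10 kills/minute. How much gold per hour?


Gold per minute = 5 * 10 = 50
Gold per hour = 50 * 60 = 3000

3000 gold/hour


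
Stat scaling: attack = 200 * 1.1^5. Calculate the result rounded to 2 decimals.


value = base * growth^level
= 200 * 1.1^5
= 200 * 1.61051
= 322.10

322.10 attack


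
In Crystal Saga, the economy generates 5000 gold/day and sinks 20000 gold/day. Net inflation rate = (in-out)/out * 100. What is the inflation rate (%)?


Net gold = 5000 - 20000 = -15000
Inflation rate = net / sunk * 100 = -15000 / 20000 * 100
= -0.75 * 100
= -75.00%

-75.00%


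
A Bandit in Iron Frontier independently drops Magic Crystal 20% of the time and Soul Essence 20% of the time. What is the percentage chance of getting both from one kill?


For independent events, P(both) = P(A) * P(B)
= 20% * 20%
= 400 / 100 %
= 4.0%

4.0%


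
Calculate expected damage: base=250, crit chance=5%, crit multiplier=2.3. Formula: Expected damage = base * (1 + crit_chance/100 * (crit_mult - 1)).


E[dmg] = base * (1 + crit_chance * (crit_mult - 1))
cc as decimal = 5/100 = 0.05
cm - 1 = 2.3 - 1 = 1.3
Bonus factor = 0.05 * 1.3 = 0.065
Total multiplier = 1 + 0.065 = 1.065
Expected damage = 250 * 1.065 = 266.25

266.25 damage


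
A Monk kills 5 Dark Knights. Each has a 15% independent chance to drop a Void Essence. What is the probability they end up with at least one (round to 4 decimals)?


P(at least one) = 1 - P(none) = 1 - (1-p)^n
p = 15/100 = 0.15
1 - p = 0.85
(1 - p)^5 = 0.85^5 = 0.443705
P(at least one) = 1 - 0.443705 = 0.5563

0.5563


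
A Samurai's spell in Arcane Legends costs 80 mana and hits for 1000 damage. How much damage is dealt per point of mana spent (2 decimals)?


Efficiency = damage / mana
= 1000 / 80
= 12.50

12.50 dmg/mana


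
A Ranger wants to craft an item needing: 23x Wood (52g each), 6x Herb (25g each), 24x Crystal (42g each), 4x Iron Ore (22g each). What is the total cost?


Cost breakdown:
  Wood: 23 * 52 = 1196
  Herb: 6 * 25 = 150
  Crystal: 24 * 42 = 1008
  Iron Ore: 4 * 22 = 88
Total = 1196 + 150 + 1008 + 88 = 2442

2442 gold


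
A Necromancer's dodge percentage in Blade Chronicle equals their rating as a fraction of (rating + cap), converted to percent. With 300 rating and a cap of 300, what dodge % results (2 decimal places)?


dodge% = 300 / (300 + 300) * 100
= 300 / 600 * 100
= 0.5 * 100
= 50.00%

50.00%


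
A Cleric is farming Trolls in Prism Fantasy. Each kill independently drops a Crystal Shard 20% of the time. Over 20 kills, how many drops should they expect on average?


Expected drops = kills * (drop_rate / 100)
= 20 * (20 / 100)
= 20 * 0.2
= 4.0

4.0 drops


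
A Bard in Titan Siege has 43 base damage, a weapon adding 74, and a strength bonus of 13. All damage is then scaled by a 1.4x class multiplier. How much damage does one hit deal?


Sum base + weapon + str = 43 + 74 + 13 = 130
Multiply by 1.4:
130 * 1.4 = 182.0

182.0 damage


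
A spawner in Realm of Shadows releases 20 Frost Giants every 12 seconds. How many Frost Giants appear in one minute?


Spawns per minute = count * (60 / interval)
= 20 * (60 / 12)
= 20 * 5.0
= 100.0

100.0 per minute


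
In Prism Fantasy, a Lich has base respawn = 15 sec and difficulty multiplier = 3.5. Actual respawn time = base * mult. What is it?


Respawn time = base * multiplier
= 15 * 3.5
= 52.5 seconds

52.5 seconds


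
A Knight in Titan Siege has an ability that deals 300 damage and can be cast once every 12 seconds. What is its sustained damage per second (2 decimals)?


DPS = damage / cooldown
= 300 / 12
= 25.00

25.00 DPS


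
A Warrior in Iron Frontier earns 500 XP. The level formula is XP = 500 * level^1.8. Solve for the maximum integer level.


XP = 500 * level^1.8, so level = (XP / 500)^(1/1.8)
= (500 / 500)^(1/1.8)
= 1.0^0.5556
= 1.0
Floor: level = 1

level 1


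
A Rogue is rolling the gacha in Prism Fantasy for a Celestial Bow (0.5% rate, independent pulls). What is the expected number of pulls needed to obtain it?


Expected pulls for a geometric distribution = 1/p = 100 / rate%
= 100 / 0.5
= 200.0

200.0 pulls


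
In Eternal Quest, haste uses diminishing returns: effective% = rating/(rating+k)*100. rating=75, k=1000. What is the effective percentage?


effective% = rating / (rating + k) * 100
= 75 / (75 + 1000) * 100
= 75 / 1075 * 100
= 0.069767 * 100
= 6.98%

6.98%


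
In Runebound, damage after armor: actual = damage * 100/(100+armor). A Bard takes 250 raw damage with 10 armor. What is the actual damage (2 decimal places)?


actual = 250 * 100 / (100 + 10)
= 250 * 100 / 110
= 25000 / 110
= 227.27

227.27 damage


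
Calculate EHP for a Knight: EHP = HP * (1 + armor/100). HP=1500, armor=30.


EHP = 1500 * (1 + 30/100)
= 1500 * (1 + 0.3)
= 1500 * 1.3
= 1950.0

1950.0 EHP


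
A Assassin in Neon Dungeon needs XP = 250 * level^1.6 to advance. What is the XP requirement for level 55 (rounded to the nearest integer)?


XP = 250 * level^1.6
Substitute level = 55:
XP = 250 * 55^1.6
= 250 * 608.9481
= 152237

152237 XP


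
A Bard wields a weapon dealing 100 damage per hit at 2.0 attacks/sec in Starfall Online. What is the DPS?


DPS = damage * attack_speed
= 100 * 2.0
= 200.0

200.0 DPS


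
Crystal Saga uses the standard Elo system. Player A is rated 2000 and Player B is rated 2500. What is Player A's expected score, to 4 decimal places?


Elo expected score: Ea = 1/(1 + 10^((Rb-Ra)/400))
Rb - Ra = 2500 - 2000 = 500
(Rb-Ra)/400 = 500/400 = 1.25
10^1.25 = 17.782794
Ea = 1/(1 + 17.782794) = 1/18.782794 = 0.0532

0.0532


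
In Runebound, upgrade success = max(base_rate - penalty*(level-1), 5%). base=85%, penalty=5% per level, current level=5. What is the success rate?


raw_rate = 85 - 5 * (5 - 1)
= 85 - 5 * 4
= 85 - 20
= 65
Apply floor: max(65, 5) = 65%

65%


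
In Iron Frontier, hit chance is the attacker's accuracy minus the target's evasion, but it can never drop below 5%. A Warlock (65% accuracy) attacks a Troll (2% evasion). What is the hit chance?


accuracy - evasion = 65 - 2 = 63
Apply floor: max(63, 5) = 63
Hit chance = 63%

63%


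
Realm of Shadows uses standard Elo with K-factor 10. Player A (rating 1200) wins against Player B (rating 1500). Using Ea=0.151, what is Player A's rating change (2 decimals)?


Elo update: delta = K * (S - Ea), where S = 1 (wins)
S - Ea = 1 - 0.151 = 0.849
Rating change = 10 * 0.849
= 8.49

8.49 rating points


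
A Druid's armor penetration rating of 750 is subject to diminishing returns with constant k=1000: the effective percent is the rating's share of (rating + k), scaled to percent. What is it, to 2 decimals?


effective% = rating / (rating + k) * 100
= 750 / (750 + 1000) * 100
= 750 / 1750 * 100
= 0.428571 * 100
= 42.86%

42.86%


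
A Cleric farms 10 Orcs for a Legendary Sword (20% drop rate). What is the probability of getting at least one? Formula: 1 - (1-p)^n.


P(at least one) = 1 - P(none) = 1 - (1-p)^n
p = 20/100 = 0.2
1 - p = 0.8
(1 - p)^10 = 0.8^10 = 0.107374
P(at least one) = 1 - 0.107374 = 0.8926

0.8926


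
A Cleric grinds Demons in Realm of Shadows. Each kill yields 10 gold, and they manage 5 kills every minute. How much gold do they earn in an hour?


Gold per minute = 10 * 5 = 50
Gold per hour = 50 * 60 = 3000

3000 gold/hour


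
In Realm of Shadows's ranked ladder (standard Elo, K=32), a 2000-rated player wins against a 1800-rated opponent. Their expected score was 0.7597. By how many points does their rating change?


Elo update: delta = K * (S - Ea), where S = 1 (wins)
S - Ea = 1 - 0.7597 = 0.2403
Rating change = 32 * 0.2403
= 7.69

7.69 rating points


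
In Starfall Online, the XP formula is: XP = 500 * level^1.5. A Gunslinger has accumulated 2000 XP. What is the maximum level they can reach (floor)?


XP = 500 * level^1.5, so level = (XP / 500)^(1/1.5)
= (2000 / 500)^(1/1.5)
= 4.0^0.6667
= 2.5198
Floor: level = 2

level 2


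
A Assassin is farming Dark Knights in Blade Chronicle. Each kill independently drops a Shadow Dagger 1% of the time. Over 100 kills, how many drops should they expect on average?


Expected drops = kills * (drop_rate / 100)
= 100 * (1 / 100)
= 100 * 0.01
= 1.0

1.0 drops


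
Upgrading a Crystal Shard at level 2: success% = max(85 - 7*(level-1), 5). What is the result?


raw_rate = 85 - 7 * (2 - 1)
= 85 - 7 * 1
= 85 - 7
= 78
Apply floor: max(78, 5) = 78%

78%


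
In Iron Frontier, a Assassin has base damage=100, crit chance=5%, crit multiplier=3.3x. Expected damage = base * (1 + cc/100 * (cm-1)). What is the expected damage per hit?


E[dmg] = base * (1 + crit_chance * (crit_mult - 1))
cc as decimal = 5/100 = 0.05
cm - 1 = 3.3 - 1 = 2.3
Bonus factor = 0.05 * 2.3 = 0.115
Total multiplier = 1 + 0.115 = 1.115
Expected damage = 100 * 1.115 = 111.50

111.50 damage


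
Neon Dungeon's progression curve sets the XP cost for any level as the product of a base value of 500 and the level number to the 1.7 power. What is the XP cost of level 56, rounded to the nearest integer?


XP = 500 * level^1.7
Substitute level = 56:
XP = 500 * 56^1.7
= 500 * 937.3886
= 468694

468694 XP


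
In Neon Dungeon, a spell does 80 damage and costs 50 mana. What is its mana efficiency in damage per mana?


Efficiency = damage / mana
= 80 / 50
= 1.60

1.60 dmg/mana


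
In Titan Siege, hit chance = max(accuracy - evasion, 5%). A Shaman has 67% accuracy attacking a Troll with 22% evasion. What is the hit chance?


accuracy - evasion = 67 - 22 = 45
Apply floor: max(45, 5) = 45
Hit chance = 45%

45%


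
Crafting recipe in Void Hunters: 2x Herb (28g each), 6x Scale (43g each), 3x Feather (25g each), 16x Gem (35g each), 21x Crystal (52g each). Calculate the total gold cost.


Cost breakdown:
  Herb: 2 * 28 = 56
  Scale: 6 * 43 = 258
  Feather: 3 * 25 = 75
  Gem: 16 * 35 = 560
  Crystal: 21 * 52 = 1092
Total = 56 + 258 + 75 + 560 + 1092 = 2041

2041 gold


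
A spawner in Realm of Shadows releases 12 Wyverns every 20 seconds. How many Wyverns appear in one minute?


Spawns per minute = count * (60 / interval)
= 12 * (60 / 20)
= 12 * 3.0
= 36.0

36.0 per minute


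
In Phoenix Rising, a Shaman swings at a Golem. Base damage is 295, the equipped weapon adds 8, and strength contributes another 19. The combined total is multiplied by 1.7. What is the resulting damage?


Sum base + weapon + str = 295 + 8 + 19 = 322
Multiply by 1.7:
322 * 1.7 = 547.4

547.4 damage


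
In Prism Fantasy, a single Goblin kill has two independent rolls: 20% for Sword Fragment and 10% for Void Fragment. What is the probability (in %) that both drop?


For independent events, P(both) = P(A) * P(B)
= 20% * 10%
= 200 / 100 %
= 2.0%

2.0%


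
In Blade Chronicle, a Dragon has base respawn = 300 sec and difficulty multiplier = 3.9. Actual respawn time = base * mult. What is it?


Respawn time = base * multiplier
= 300 * 3.9
= 1170.0 seconds

1170.0 seconds


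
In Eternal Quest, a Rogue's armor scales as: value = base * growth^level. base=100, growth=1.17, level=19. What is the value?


value = base * growth^level
= 100 * 1.17^19
= 100 * 19.748375
= 1974.84

1974.84 armor


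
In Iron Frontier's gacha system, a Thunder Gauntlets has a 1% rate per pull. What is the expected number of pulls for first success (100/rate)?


Expected pulls for a geometric distribution = 1/p = 100 / rate%
= 100 / 1
= 100.0

100.0 pulls


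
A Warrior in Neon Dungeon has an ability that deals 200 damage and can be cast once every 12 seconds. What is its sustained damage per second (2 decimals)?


DPS = damage / cooldown
= 200 / 12
= 16.67

16.67 DPS


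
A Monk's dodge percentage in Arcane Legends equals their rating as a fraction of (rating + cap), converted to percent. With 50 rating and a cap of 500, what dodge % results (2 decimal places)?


dodge% = 50 / (50 + 500) * 100
= 50 / 550 * 100
= 0.090909 * 100
= 9.09%

9.09%


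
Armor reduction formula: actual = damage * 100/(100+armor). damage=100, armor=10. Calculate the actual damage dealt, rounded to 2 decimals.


actual = 100 * 100 / (100 + 10)
= 100 * 100 / 110
= 10000 / 110
= 90.91

90.91 damage


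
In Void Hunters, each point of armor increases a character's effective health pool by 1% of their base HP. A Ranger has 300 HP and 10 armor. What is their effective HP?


EHP = 300 * (1 + 10/100)
= 300 * (1 + 0.1)
= 300 * 1.1
= 330.0

330.0 EHP


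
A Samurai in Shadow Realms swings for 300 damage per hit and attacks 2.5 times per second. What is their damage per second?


DPS = damage * attack_speed
= 300 * 2.5
= 750.0

750.0 DPS


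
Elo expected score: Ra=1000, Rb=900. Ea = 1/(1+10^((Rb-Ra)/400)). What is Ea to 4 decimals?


Elo expected score: Ea = 1/(1 + 10^((Rb-Ra)/400))
Rb - Ra = 900 - 1000 = -100
(Rb-Ra)/400 = -100/400 = -0.25
10^-0.25 = 0.562341
Ea = 1/(1 + 0.562341) = 1/1.562341 = 0.6401

0.6401


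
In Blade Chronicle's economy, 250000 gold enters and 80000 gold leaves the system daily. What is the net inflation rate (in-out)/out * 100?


Net gold = 250000 - 80000 = 170000
Inflation rate = net / sunk * 100 = 170000 / 80000 * 100
= 2.125 * 100
= 212.50%

212.50%


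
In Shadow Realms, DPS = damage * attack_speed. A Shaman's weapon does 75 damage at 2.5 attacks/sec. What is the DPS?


DPS = damage * attack_speed
= 75 * 2.5
= 187.5

187.5 DPS


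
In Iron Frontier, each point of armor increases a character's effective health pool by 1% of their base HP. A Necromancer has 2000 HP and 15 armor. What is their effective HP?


EHP = 2000 * (1 + 15/100)
= 2000 * (1 + 0.15)
= 2000 * 1.15
= 2300.0

2300.0 EHP


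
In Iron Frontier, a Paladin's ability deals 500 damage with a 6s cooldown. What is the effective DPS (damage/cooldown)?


DPS = damage / cooldown
= 500 / 6
= 83.33

83.33 DPS


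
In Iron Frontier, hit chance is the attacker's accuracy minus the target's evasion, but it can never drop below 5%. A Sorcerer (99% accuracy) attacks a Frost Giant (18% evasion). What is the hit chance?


accuracy - evasion = 99 - 18 = 81
Apply floor: max(81, 5) = 81
Hit chance = 81%

81%


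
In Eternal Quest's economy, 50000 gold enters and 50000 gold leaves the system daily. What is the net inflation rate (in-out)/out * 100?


Net gold = 50000 - 50000 = 0
Inflation rate = net / sunk * 100 = 0 / 50000 * 100
= 0.0 * 100
= 0.00%

0.00%


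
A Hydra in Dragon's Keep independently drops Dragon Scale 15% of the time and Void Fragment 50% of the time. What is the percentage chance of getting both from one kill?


For independent events, P(both) = P(A) * P(B)
= 15% * 50%
= 750 / 100 %
= 7.5%

7.5%


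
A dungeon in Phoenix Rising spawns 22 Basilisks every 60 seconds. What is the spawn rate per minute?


Spawns per minute = count * (60 / interval)
= 22 * (60 / 60)
= 22 * 1.0
= 22.0

22.0 per minute


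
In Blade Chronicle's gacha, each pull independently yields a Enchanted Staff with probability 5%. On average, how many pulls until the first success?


Expected pulls for a geometric distribution = 1/p = 100 / rate%
= 100 / 5
= 20.0

20.0 pulls


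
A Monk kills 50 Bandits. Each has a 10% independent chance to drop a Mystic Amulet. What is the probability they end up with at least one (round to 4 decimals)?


P(at least one) = 1 - P(none) = 1 - (1-p)^n
p = 10/100 = 0.1
1 - p = 0.9
(1 - p)^50 = 0.9^50 = 0.005154
P(at least one) = 1 - 0.005154 = 0.9948

0.9948


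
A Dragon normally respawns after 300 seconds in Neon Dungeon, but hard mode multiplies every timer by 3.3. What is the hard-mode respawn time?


Respawn time = base * multiplier
= 300 * 3.3
= 990.0 seconds

990.0 seconds


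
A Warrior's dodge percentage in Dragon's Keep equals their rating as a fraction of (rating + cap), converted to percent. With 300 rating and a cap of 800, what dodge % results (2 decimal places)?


dodge% = 300 / (300 + 800) * 100
= 300 / 1100 * 100
= 0.272727 * 100
= 27.27%

27.27%


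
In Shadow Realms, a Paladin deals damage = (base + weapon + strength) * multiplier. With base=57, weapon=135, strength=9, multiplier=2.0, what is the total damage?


Sum base + weapon + str = 57 + 135 + 9 = 201
Multiply by 2.0:
201 * 2.0 = 402.0

402.0 damage


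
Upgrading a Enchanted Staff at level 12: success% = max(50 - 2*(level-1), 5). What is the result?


raw_rate = 50 - 2 * (12 - 1)
= 50 - 2 * 11
= 50 - 22
= 28
Apply floor: max(28, 5) = 28%

28%


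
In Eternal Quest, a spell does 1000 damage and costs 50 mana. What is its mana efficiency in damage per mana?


Efficiency = damage / mana
= 1000 / 50
= 20.00

20.00 dmg/mana


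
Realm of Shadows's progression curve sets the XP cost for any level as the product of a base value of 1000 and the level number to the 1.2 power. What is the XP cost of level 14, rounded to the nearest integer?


XP = 1000 * level^1.2
Substitute level = 14:
XP = 1000 * 14^1.2
= 1000 * 23.7331
= 23733

23733 XP


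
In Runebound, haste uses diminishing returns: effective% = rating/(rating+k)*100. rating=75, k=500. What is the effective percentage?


effective% = rating / (rating + k) * 100
= 75 / (75 + 500) * 100
= 75 / 575 * 100
= 0.130435 * 100
= 13.04%

13.04%


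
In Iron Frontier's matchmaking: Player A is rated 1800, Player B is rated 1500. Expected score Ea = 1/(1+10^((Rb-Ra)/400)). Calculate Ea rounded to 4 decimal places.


Elo expected score: Ea = 1/(1 + 10^((Rb-Ra)/400))
Rb - Ra = 1500 - 1800 = -300
(Rb-Ra)/400 = -300/400 = -0.75
10^-0.75 = 0.177828
Ea = 1/(1 + 0.177828) = 1/1.177828 = 0.8490

0.8490


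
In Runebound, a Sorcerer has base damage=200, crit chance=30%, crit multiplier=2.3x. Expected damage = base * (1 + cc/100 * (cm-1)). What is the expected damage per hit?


E[dmg] = base * (1 + crit_chance * (crit_mult - 1))
cc as decimal = 30/100 = 0.3
cm - 1 = 2.3 - 1 = 1.3
Bonus factor = 0.3 * 1.3 = 0.39
Total multiplier = 1 + 0.39 = 1.39
Expected damage = 200 * 1.39 = 278.00

278.00 damage


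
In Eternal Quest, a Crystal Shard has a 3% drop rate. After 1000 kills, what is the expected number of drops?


Expected drops = kills * (drop_rate / 100)
= 1000 * (3 / 100)
= 1000 * 0.03
= 30.0

30.0 drops


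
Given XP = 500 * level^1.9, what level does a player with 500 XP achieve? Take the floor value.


XP = 500 * level^1.9, so level = (XP / 500)^(1/1.9)
= (500 / 500)^(1/1.9)
= 1.0^0.5263
= 1.0
Floor: level = 1

level 1


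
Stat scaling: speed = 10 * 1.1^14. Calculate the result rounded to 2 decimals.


value = base * growth^level
= 10 * 1.1^14
= 10 * 3.797498
= 37.97

37.97 speed


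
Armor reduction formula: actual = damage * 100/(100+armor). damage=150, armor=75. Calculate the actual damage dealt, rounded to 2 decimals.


actual = 150 * 100 / (100 + 75)
= 150 * 100 / 175
= 15000 / 175
= 85.71

85.71 damage


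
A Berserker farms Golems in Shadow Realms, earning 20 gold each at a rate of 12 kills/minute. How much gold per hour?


Gold per minute = 20 * 12 = 240
Gold per hour = 240 * 60 = 14400

14400 gold/hour
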